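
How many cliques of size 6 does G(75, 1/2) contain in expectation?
E[# K_6] = C(75, 6) · (1/2)^C(6, 2) = 201359550 / 2^15 = 100679775/16384 ≈ 6145.005798

For each 6-subset S of vertices (there are C(75, 6) = 201359550 such S), let X_S = 1 if S induces a K_6 (all C(6, 2) = 15 edges present). Then P(X_S = 1) = (1/2)^15 = 1/32768. By linearity of expectation, E[# K_6] = C(75, 6) · (1/2)^15 = 201359550 / 32768 = 100679775/16384 ≈ 6145.005798.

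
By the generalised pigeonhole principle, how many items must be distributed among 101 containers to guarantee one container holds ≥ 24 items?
n = (24 − 1)·101 + 1 = 2324

By the generalised pigeonhole principle, to guarantee some box contains ≥ r objects we need more than (r − 1) · k objects total. Threshold: n = (r − 1) · k + 1. With r = 24 and k = 101: n = 23 · 101 + 1 = 2323 + 1 = 2324. For n = 2323 = 23 · 101, we can put exactly 23 objects in every box, avoiding 24 in any single one — so 2324 is tight.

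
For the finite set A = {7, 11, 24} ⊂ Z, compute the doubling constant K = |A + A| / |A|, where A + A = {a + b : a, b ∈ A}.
K = |A + A| / |A| = 6/3 = 2

Enumerate A + A = {a + b : a, b ∈ A}. With |A| = 3, there are |A|^2 = 9 ordered sum pairs; collecting distinct values, A + A = {14, 18, 22, 31, 35, 48}, so |A + A| = 6. Thus K = 6/3 = 2. For comparison, the minimum possible |A + A| over all 3-element sets is 2·3 − 1 = 5 (so min K = 5/3), attained only by arithmetic progressions.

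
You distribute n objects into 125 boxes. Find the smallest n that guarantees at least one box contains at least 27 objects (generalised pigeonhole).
n = (27 − 1)·125 + 1 = 3251

By the generalised pigeonhole principle, to guarantee some box contains ≥ r objects we need more than (r − 1) · k objects total. Threshold: n = (r − 1) · k + 1. With r = 27 and k = 125: n = 26 · 125 + 1 = 3250 + 1 = 3251. For n = 3250 = 26 · 125, we can put exactly 26 objects in every box, avoiding 27 in any single one — so 3251 is tight.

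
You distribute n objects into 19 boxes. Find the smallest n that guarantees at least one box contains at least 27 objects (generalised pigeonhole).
n = (27 − 1)·19 + 1 = 495

By the generalised pigeonhole principle, to guarantee some box contains ≥ r objects we need more than (r − 1) · k objects total. Threshold: n = (r − 1) · k + 1. With r = 27 and k = 19: n = 26 · 19 + 1 = 494 + 1 = 495. For n = 494 = 26 · 19, we can put exactly 26 objects in every box, avoiding 27 in any single one — so 495 is tight.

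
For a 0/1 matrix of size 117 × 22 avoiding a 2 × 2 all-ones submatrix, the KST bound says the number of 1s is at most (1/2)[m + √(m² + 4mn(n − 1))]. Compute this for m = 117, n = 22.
z(117, 22; 2, 2) ≤ (1/2)[117 + √(117² + 4·117·22·21)] = (1/2)[117 + √229905] = 298.242

Kővári–Sós–Turán: let r_1, ..., r_117 be the row sums and z = Σ r_i the total number of 1s. Each pair of columns can share at most one row with both entries 1 (else a 2×2 all-ones block appears), so Σ_i C(r_i, 2) ≤ C(22, 2) = 231. By convexity Σ_i C(r_i, 2) ≥ 117·C(z/117, 2) = z(z − 117)/(2·117), giving z² − 117z − 117·22·21 ≤ 0 and hence z ≤ (1/2)[117 + √(13689 + 4·54054)] = (1/2)[117 + √229905] ≈ (1/2)(117 + 479.4841) = 298.242.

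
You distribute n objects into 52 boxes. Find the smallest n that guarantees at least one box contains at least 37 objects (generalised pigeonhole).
n = (37 − 1)·52 + 1 = 1873

By the generalised pigeonhole principle, to guarantee some box contains ≥ r objects we need more than (r − 1) · k objects total. Threshold: n = (r − 1) · k + 1. With r = 37 and k = 52: n = 36 · 52 + 1 = 1872 + 1 = 1873. For n = 1872 = 36 · 52, we can put exactly 36 objects in every box, avoiding 37 in any single one — so 1873 is tight.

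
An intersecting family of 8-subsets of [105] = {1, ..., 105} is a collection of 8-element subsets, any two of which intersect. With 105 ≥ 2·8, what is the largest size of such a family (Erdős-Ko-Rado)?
max |F| = C(104, 7) = 21243342120

Erdős-Ko-Rado (1961): when n ≥ 2k, max |F| = C(n−1, k−1). The bound is attained by the star {A : i ∈ A} for any fixed i ∈ [n]. Here C(105−1, 8−1) = C(104, 7) = 21243342120.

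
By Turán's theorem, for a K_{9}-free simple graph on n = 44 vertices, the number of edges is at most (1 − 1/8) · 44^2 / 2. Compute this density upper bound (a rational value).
Turán density bound = (7/8) · 44^2/2 = 847

Turán's theorem: ex(n, K_{r+1}) is achieved by the complete r-partite Turán graph T(n, r) with parts as balanced as possible, and is at most (1 − 1/r) · n^2/2. For r = 8, n = 44: the density bound is (7/8) · 1936/2 = 847. The integer-valued extremum is e(T(44, 8)) = 846, which is strictly less than the density bound 847 since 8 ∤ 44 (the parts of T(44, 8) cannot all be equal).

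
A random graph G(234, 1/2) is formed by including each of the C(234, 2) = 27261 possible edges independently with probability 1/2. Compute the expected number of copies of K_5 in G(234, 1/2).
E[# K_5] = C(234, 5) · (1/2)^C(5, 2) = 5600390796 / 2^10 = 1400097699/256 ≈ 5469131.636719

For each 5-subset S of vertices (there are C(234, 5) = 5600390796 such S), let X_S = 1 if S induces a K_5 (all C(5, 2) = 10 edges present). Then P(X_S = 1) = (1/2)^10 = 1/1024. By linearity of expectation, E[# K_5] = C(234, 5) · (1/2)^10 = 5600390796 / 1024 = 1400097699/256 ≈ 5469131.636719.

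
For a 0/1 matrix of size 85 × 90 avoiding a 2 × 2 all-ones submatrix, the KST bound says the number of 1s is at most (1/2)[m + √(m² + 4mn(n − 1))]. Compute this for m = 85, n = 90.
z(85, 90; 2, 2) ≤ (1/2)[85 + √(85² + 4·85·90·89)] = (1/2)[85 + √2730625] = 868.7301

Kővári–Sós–Turán: let r_1, ..., r_85 be the row sums and z = Σ r_i the total number of 1s. Each pair of columns can share at most one row with both entries 1 (else a 2×2 all-ones block appears), so Σ_i C(r_i, 2) ≤ C(90, 2) = 4005. By convexity Σ_i C(r_i, 2) ≥ 85·C(z/85, 2) = z(z − 85)/(2·85), giving z² − 85z − 85·90·89 ≤ 0 and hence z ≤ (1/2)[85 + √(7225 + 4·680850)] = (1/2)[85 + √2730625] ≈ (1/2)(85 + 1652.4603) = 868.7301.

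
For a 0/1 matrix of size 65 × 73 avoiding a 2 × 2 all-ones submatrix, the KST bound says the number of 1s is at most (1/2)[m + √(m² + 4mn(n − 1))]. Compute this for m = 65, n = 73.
z(65, 73; 2, 2) ≤ (1/2)[65 + √(65² + 4·65·73·72)] = (1/2)[65 + √1370785] = 617.9026

Kővári–Sós–Turán: let r_1, ..., r_65 be the row sums and z = Σ r_i the total number of 1s. Each pair of columns can share at most one row with both entries 1 (else a 2×2 all-ones block appears), so Σ_i C(r_i, 2) ≤ C(73, 2) = 2628. By convexity Σ_i C(r_i, 2) ≥ 65·C(z/65, 2) = z(z − 65)/(2·65), giving z² − 65z − 65·73·72 ≤ 0 and hence z ≤ (1/2)[65 + √(4225 + 4·341640)] = (1/2)[65 + √1370785] ≈ (1/2)(65 + 1170.8053) = 617.9026.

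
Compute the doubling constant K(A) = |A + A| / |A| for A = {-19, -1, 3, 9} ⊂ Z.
K = |A + A| / |A| = 10/4 = 5/2

Enumerate A + A = {a + b : a, b ∈ A}. With |A| = 4, there are |A|^2 = 16 ordered sum pairs; collecting distinct values, A + A = {-38, -20, -16, -10, -2, 2, 6, 8, 12, 18}, so |A + A| = 10. Thus K = 10/4 = 5/2. For comparison, the minimum possible |A + A| over all 4-element sets is 2·4 − 1 = 7 (so min K = 7/4), attained only by arithmetic progressions.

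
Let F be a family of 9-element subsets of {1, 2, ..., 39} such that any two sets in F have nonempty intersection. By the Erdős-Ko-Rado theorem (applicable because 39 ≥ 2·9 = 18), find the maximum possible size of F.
max |F| = C(38, 8) = 48903492

Erdős-Ko-Rado (1961): when n ≥ 2k, max |F| = C(n−1, k−1). The bound is attained by the star {A : i ∈ A} for any fixed i ∈ [n]. Here C(39−1, 9−1) = C(38, 8) = 48903492.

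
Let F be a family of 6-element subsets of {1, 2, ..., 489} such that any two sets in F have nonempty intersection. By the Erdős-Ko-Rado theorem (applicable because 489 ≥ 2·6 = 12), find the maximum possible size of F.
max |F| = C(488, 5) = 225938846232

Erdős-Ko-Rado (1961): when n ≥ 2k, max |F| = C(n−1, k−1). The bound is attained by the star {A : i ∈ A} for any fixed i ∈ [n]. Here C(489−1, 6−1) = C(488, 5) = 225938846232.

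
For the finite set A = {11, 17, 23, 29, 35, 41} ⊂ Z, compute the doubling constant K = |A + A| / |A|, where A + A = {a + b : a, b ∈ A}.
K = |A + A| / |A| = 11/6

Enumerate A + A = {a + b : a, b ∈ A}. With |A| = 6, there are |A|^2 = 36 ordered sum pairs; collecting distinct values, A + A = {22, 28, 34, 40, 46, 52, 58, 64, 70, 76, 82}, so |A + A| = 11. Thus K = 11/6. Here |A + A| = 2|A| − 1 = 11, the minimum possible — so K = 11/6 is minimal, which holds iff A is an arithmetic progression.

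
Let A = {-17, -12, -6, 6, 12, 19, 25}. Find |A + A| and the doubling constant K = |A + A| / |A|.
K = |A + A| / |A| = 25/7

Enumerate A + A = {a + b : a, b ∈ A}. With |A| = 7, there are |A|^2 = 49 ordered sum pairs; collecting distinct values, A + A = {-34, -29, -24, -23, -18, -12, -11, -6, -5, 0, 2, 6, 7, 8, 12, 13, 18, 19, 24, 25, 31, 37, 38, 44, 50}, so |A + A| = 25. Thus K = 25/7. For comparison, the minimum possible |A + A| over all 7-element sets is 2·7 − 1 = 13 (so min K = 13/7), attained only by arithmetic progressions.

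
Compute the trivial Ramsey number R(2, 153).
R(2, 153) = 153

R(2, k) = k for all k ≥ 2: in a 2-colouring of K_k, either some edge is red (a red K_2) or all edges are blue (a blue K_k). And K_{152} coloured all-blue has no blue K_153, so R(2, 153) > 152. Hence R(2, 153) = 153.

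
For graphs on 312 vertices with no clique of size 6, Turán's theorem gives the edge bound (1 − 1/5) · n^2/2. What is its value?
Turán density bound = (4/5) · 312^2/2 = 194688/5 ≈ 38937.6

Turán's theorem: ex(n, K_{r+1}) is achieved by the complete r-partite Turán graph T(n, r) with parts as balanced as possible, and is at most (1 − 1/r) · n^2/2. For r = 5, n = 312: the density bound is (4/5) · 97344/2 = 194688/5 ≈ 38937.6. The integer-valued extremum is e(T(312, 5)) = 38937, which is strictly less than the density bound 194688/5 since 5 ∤ 312 (the parts of T(312, 5) cannot all be equal).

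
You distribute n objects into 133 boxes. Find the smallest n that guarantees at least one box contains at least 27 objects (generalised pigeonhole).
n = (27 − 1)·133 + 1 = 3459

By the generalised pigeonhole principle, to guarantee some box contains ≥ r objects we need more than (r − 1) · k objects total. Threshold: n = (r − 1) · k + 1. With r = 27 and k = 133: n = 26 · 133 + 1 = 3458 + 1 = 3459. For n = 3458 = 26 · 133, we can put exactly 26 objects in every box, avoiding 27 in any single one — so 3459 is tight.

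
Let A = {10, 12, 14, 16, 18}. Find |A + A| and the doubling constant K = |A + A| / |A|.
K = |A + A| / |A| = 9/5

Enumerate A + A = {a + b : a, b ∈ A}. With |A| = 5, there are |A|^2 = 25 ordered sum pairs; collecting distinct values, A + A = {20, 22, 24, 26, 28, 30, 32, 34, 36}, so |A + A| = 9. Thus K = 9/5. Here |A + A| = 2|A| − 1 = 9, the minimum possible — so K = 9/5 is minimal, which holds iff A is an arithmetic progression.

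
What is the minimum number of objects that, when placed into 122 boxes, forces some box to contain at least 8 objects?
n = (8 − 1)·122 + 1 = 855

By the generalised pigeonhole principle, to guarantee some box contains ≥ r objects we need more than (r − 1) · k objects total. Threshold: n = (r − 1) · k + 1. With r = 8 and k = 122: n = 7 · 122 + 1 = 854 + 1 = 855. For n = 854 = 7 · 122, we can put exactly 7 objects in every box, avoiding 8 in any single one — so 855 is tight.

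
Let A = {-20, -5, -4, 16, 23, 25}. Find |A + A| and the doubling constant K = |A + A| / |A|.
K = |A + A| / |A| = 21/6 = 7/2

Enumerate A + A = {a + b : a, b ∈ A}. With |A| = 6, there are |A|^2 = 36 ordered sum pairs; collecting distinct values, A + A = {-40, -25, -24, -10, -9, -8, -4, 3, 5, 11, 12, 18, 19, 20, 21, 32, 39, 41, 46, 48, 50}, so |A + A| = 21. Thus K = 21/6 = 7/2. For comparison, the minimum possible |A + A| over all 6-element sets is 2·6 − 1 = 11 (so min K = 11/6), attained only by arithmetic progressions.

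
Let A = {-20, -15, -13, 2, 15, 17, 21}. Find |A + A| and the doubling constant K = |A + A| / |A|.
K = |A + A| / |A| = 26/7

Enumerate A + A = {a + b : a, b ∈ A}. With |A| = 7, there are |A|^2 = 49 ordered sum pairs; collecting distinct values, A + A = {-40, -35, -33, -30, -28, -26, -18, -13, -11, -5, -3, 0, 1, 2, 4, 6, 8, 17, 19, 23, 30, 32, 34, 36, 38, 42}, so |A + A| = 26. Thus K = 26/7. For comparison, the minimum possible |A + A| over all 7-element sets is 2·7 − 1 = 13 (so min K = 13/7), attained only by arithmetic progressions.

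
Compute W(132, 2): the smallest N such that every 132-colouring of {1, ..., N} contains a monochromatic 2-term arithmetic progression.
W(132, 2) = 132 + 1 = 133

A 2-term AP is any pair of integers, so a monochromatic 2-AP exists iff some colour is used at least twice. With 132 colours, the colouring i ↦ i on {1, ..., 132} uses each colour once, avoiding any monochromatic pair, so W(132, 2) > 132. For {1, ..., 133}, pigeonhole forces two integers of the same colour, which form a monochromatic 2-AP. Hence W(132, 2) = 133.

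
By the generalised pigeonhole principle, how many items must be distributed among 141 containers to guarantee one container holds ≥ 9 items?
n = (9 − 1)·141 + 1 = 1129

By the generalised pigeonhole principle, to guarantee some box contains ≥ r objects we need more than (r − 1) · k objects total. Threshold: n = (r − 1) · k + 1. With r = 9 and k = 141: n = 8 · 141 + 1 = 1128 + 1 = 1129. For n = 1128 = 8 · 141, we can put exactly 8 objects in every box, avoiding 9 in any single one — so 1129 is tight.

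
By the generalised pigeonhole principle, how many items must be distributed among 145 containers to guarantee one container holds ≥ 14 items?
n = (14 − 1)·145 + 1 = 1886

By the generalised pigeonhole principle, to guarantee some box contains ≥ r objects we need more than (r − 1) · k objects total. Threshold: n = (r − 1) · k + 1. With r = 14 and k = 145: n = 13 · 145 + 1 = 1885 + 1 = 1886. For n = 1885 = 13 · 145, we can put exactly 13 objects in every box, avoiding 14 in any single one — so 1886 is tight.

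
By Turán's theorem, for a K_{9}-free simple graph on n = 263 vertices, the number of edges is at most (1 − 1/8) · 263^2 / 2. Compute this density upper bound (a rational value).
Turán density bound = (7/8) · 263^2/2 = 484183/16 ≈ 30261.4375

Turán's theorem: ex(n, K_{r+1}) is achieved by the complete r-partite Turán graph T(n, r) with parts as balanced as possible, and is at most (1 − 1/r) · n^2/2. For r = 8, n = 263: the density bound is (7/8) · 69169/2 = 484183/16 ≈ 30261.4375. The integer-valued extremum is e(T(263, 8)) = 30261, which is strictly less than the density bound 484183/16 since 8 ∤ 263 (the parts of T(263, 8) cannot all be equal).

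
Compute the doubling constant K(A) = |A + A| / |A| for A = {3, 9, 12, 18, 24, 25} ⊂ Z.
K = |A + A| / |A| = 18/6 = 3

Enumerate A + A = {a + b : a, b ∈ A}. With |A| = 6, there are |A|^2 = 36 ordered sum pairs; collecting distinct values, A + A = {6, 12, 15, 18, 21, 24, 27, 28, 30, 33, 34, 36, 37, 42, 43, 48, 49, 50}, so |A + A| = 18. Thus K = 18/6 = 3. For comparison, the minimum possible |A + A| over all 6-element sets is 2·6 − 1 = 11 (so min K = 11/6), attained only by arithmetic progressions.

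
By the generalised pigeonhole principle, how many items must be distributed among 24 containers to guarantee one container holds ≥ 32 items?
n = (32 − 1)·24 + 1 = 745

By the generalised pigeonhole principle, to guarantee some box contains ≥ r objects we need more than (r − 1) · k objects total. Threshold: n = (r − 1) · k + 1. With r = 32 and k = 24: n = 31 · 24 + 1 = 744 + 1 = 745. For n = 744 = 31 · 24, we can put exactly 31 objects in every box, avoiding 32 in any single one — so 745 is tight.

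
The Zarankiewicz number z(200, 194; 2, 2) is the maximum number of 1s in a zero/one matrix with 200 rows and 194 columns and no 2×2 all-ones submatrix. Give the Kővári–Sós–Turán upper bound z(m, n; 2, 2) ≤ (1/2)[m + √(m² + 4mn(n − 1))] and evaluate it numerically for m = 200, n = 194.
z(200, 194; 2, 2) ≤ (1/2)[200 + √(200² + 4·200·194·193)] = (1/2)[200 + √29993600] = 2838.3207

Kővári–Sós–Turán: let r_1, ..., r_200 be the row sums and z = Σ r_i the total number of 1s. Each pair of columns can share at most one row with both entries 1 (else a 2×2 all-ones block appears), so Σ_i C(r_i, 2) ≤ C(194, 2) = 18721. By convexity Σ_i C(r_i, 2) ≥ 200·C(z/200, 2) = z(z − 200)/(2·200), giving z² − 200z − 200·194·193 ≤ 0 and hence z ≤ (1/2)[200 + √(40000 + 4·7488400)] = (1/2)[200 + √29993600] ≈ (1/2)(200 + 5476.6413) = 2838.3207.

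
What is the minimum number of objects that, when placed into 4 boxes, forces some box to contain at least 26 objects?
n = (26 − 1)·4 + 1 = 101

By the generalised pigeonhole principle, to guarantee some box contains ≥ r objects we need more than (r − 1) · k objects total. Threshold: n = (r − 1) · k + 1. With r = 26 and k = 4: n = 25 · 4 + 1 = 100 + 1 = 101. For n = 100 = 25 · 4, we can put exactly 25 objects in every box, avoiding 26 in any single one — so 101 is tight.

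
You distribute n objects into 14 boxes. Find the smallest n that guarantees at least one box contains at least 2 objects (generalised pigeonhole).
n = (2 − 1)·14 + 1 = 15

By the generalised pigeonhole principle, to guarantee some box contains ≥ r objects we need more than (r − 1) · k objects total. Threshold: n = (r − 1) · k + 1. With r = 2 and k = 14: n = 1 · 14 + 1 = 14 + 1 = 15. For n = 14 = 1 · 14, we can put exactly 1 objects in every box, avoiding 2 in any single one — so 15 is tight.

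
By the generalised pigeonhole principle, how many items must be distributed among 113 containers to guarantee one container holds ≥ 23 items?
n = (23 − 1)·113 + 1 = 2487

By the generalised pigeonhole principle, to guarantee some box contains ≥ r objects we need more than (r − 1) · k objects total. Threshold: n = (r − 1) · k + 1. With r = 23 and k = 113: n = 22 · 113 + 1 = 2486 + 1 = 2487. For n = 2486 = 22 · 113, we can put exactly 22 objects in every box, avoiding 23 in any single one — so 2487 is tight.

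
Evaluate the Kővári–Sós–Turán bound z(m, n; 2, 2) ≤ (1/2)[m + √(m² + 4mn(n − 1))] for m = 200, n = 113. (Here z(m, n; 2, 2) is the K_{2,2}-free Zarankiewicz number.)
z(200, 113; 2, 2) ≤ (1/2)[200 + √(200² + 4·200·113·112)] = (1/2)[200 + √10164800] = 1694.1142

Kővári–Sós–Turán: let r_1, ..., r_200 be the row sums and z = Σ r_i the total number of 1s. Each pair of columns can share at most one row with both entries 1 (else a 2×2 all-ones block appears), so Σ_i C(r_i, 2) ≤ C(113, 2) = 6328. By convexity Σ_i C(r_i, 2) ≥ 200·C(z/200, 2) = z(z − 200)/(2·200), giving z² − 200z − 200·113·112 ≤ 0 and hence z ≤ (1/2)[200 + √(40000 + 4·2531200)] = (1/2)[200 + √10164800] ≈ (1/2)(200 + 3188.2283) = 1694.1142.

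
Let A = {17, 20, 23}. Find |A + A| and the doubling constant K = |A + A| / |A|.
K = |A + A| / |A| = 5/3

Enumerate A + A = {a + b : a, b ∈ A}. With |A| = 3, there are |A|^2 = 9 ordered sum pairs; collecting distinct values, A + A = {34, 37, 40, 43, 46}, so |A + A| = 5. Thus K = 5/3. Here |A + A| = 2|A| − 1 = 5, the minimum possible — so K = 5/3 is minimal, which holds iff A is an arithmetic progression.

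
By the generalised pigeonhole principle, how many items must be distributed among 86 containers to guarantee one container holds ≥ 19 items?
n = (19 − 1)·86 + 1 = 1549

By the generalised pigeonhole principle, to guarantee some box contains ≥ r objects we need more than (r − 1) · k objects total. Threshold: n = (r − 1) · k + 1. With r = 19 and k = 86: n = 18 · 86 + 1 = 1548 + 1 = 1549. For n = 1548 = 18 · 86, we can put exactly 18 objects in every box, avoiding 19 in any single one — so 1549 is tight.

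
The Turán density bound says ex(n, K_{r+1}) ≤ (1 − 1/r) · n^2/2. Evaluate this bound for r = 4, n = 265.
Turán density bound = (3/4) · 265^2/2 = 210675/8 ≈ 26334.375

Turán's theorem: ex(n, K_{r+1}) is achieved by the complete r-partite Turán graph T(n, r) with parts as balanced as possible, and is at most (1 − 1/r) · n^2/2. For r = 4, n = 265: the density bound is (3/4) · 70225/2 = 210675/8 ≈ 26334.375. The integer-valued extremum is e(T(265, 4)) = 26334, which is strictly less than the density bound 210675/8 since 4 ∤ 265 (the parts of T(265, 4) cannot all be equal).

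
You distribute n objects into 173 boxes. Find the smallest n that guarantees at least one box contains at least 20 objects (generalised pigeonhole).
n = (20 − 1)·173 + 1 = 3288

By the generalised pigeonhole principle, to guarantee some box contains ≥ r objects we need more than (r − 1) · k objects total. Threshold: n = (r − 1) · k + 1. With r = 20 and k = 173: n = 19 · 173 + 1 = 3287 + 1 = 3288. For n = 3287 = 19 · 173, we can put exactly 19 objects in every box, avoiding 20 in any single one — so 3288 is tight.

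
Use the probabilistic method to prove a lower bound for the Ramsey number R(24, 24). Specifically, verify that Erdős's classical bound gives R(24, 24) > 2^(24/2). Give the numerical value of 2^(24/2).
2^(24/2) = 4096; so R(24, 24) > 4096

Colour each edge of K_n uniformly at random with red/blue. The expected number of monochromatic K_24 is C(n, 24) · 2 · 2^(−C(24,2)). If C(n, 24) · 2^(1 − C(24,2)) < 1, then with positive probability no monochromatic K_24 exists, so R(24, 24) > n. The standard estimate C(n, 24) ≤ n^24/24! shows this inequality holds whenever n ≤ 2^(24/2) (since 24! · 2^(C(24,2) − 1) > 2^(24^2/2) ≥ n^24). Hence R(24, 24) > 2^(24/2) = 4096.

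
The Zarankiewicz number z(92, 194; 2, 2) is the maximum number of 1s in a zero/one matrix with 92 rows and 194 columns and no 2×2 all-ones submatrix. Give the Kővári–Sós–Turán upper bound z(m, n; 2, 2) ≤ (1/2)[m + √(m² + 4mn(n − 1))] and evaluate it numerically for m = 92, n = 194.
z(92, 194; 2, 2) ≤ (1/2)[92 + √(92² + 4·92·194·193)] = (1/2)[92 + √13787120] = 1902.5506

Kővári–Sós–Turán: let r_1, ..., r_92 be the row sums and z = Σ r_i the total number of 1s. Each pair of columns can share at most one row with both entries 1 (else a 2×2 all-ones block appears), so Σ_i C(r_i, 2) ≤ C(194, 2) = 18721. By convexity Σ_i C(r_i, 2) ≥ 92·C(z/92, 2) = z(z − 92)/(2·92), giving z² − 92z − 92·194·193 ≤ 0 and hence z ≤ (1/2)[92 + √(8464 + 4·3444664)] = (1/2)[92 + √13787120] ≈ (1/2)(92 + 3713.1011) = 1902.5506.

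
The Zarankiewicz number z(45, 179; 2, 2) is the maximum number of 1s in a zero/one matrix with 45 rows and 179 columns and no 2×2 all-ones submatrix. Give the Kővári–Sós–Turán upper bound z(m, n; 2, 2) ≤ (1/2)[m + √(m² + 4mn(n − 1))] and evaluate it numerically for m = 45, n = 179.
z(45, 179; 2, 2) ≤ (1/2)[45 + √(45² + 4·45·179·178)] = (1/2)[45 + √5737185] = 1220.1211

Kővári–Sós–Turán: let r_1, ..., r_45 be the row sums and z = Σ r_i the total number of 1s. Each pair of columns can share at most one row with both entries 1 (else a 2×2 all-ones block appears), so Σ_i C(r_i, 2) ≤ C(179, 2) = 15931. By convexity Σ_i C(r_i, 2) ≥ 45·C(z/45, 2) = z(z − 45)/(2·45), giving z² − 45z − 45·179·178 ≤ 0 and hence z ≤ (1/2)[45 + √(2025 + 4·1433790)] = (1/2)[45 + √5737185] ≈ (1/2)(45 + 2395.2422) = 1220.1211.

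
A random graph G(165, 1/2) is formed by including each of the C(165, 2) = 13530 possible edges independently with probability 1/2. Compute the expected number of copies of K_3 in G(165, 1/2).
E[# K_3] = C(165, 3) · (1/2)^C(3, 2) = 735130 / 2^3 = 367565/4 = 91891.25

For each 3-subset S of vertices (there are C(165, 3) = 735130 such S), let X_S = 1 if S induces a K_3 (all C(3, 2) = 3 edges present). Then P(X_S = 1) = (1/2)^3 = 1/8. By linearity of expectation, E[# K_3] = C(165, 3) · (1/2)^3 = 735130 / 8 = 367565/4 = 91891.25.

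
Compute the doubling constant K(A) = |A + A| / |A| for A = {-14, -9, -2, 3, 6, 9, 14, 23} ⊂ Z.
K = |A + A| / |A| = 31/8

Enumerate A + A = {a + b : a, b ∈ A}. With |A| = 8, there are |A|^2 = 64 ordered sum pairs; collecting distinct values, A + A = {-28, -23, -18, -16, -11, -8, -6, -5, -4, -3, 0, 1, 4, 5, 6, 7, 9, 12, 14, 15, 17, 18, 20, 21, 23, 26, 28, 29, 32, 37, 46}, so |A + A| = 31. Thus K = 31/8. For comparison, the minimum possible |A + A| over all 8-element sets is 2·8 − 1 = 15 (so min K = 15/8), attained only by arithmetic progressions.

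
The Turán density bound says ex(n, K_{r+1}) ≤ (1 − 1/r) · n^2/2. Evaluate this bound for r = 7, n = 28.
Turán density bound = (6/7) · 28^2/2 = 336

Turán's theorem: ex(n, K_{r+1}) is achieved by the complete r-partite Turán graph T(n, r) with parts as balanced as possible, and is at most (1 − 1/r) · n^2/2. For r = 7, n = 28: the density bound is (6/7) · 784/2 = 336. Since 7 ∣ 28, the Turán graph T(28, 7) has parts of equal size 4, and its edge count e(T(28, 7)) = 336 attains the density bound exactly.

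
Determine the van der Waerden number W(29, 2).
W(29, 2) = 29 + 1 = 30

A 2-term AP is any pair of integers, so a monochromatic 2-AP exists iff some colour is used at least twice. With 29 colours, the colouring i ↦ i on {1, ..., 29} uses each colour once, avoiding any monochromatic pair, so W(29, 2) > 29. For {1, ..., 30}, pigeonhole forces two integers of the same colour, which form a monochromatic 2-AP. Hence W(29, 2) = 30.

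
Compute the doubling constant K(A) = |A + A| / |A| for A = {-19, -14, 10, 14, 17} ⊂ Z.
K = |A + A| / |A| = 15/5 = 3

Enumerate A + A = {a + b : a, b ∈ A}. With |A| = 5, there are |A|^2 = 25 ordered sum pairs; collecting distinct values, A + A = {-38, -33, -28, -9, -5, -4, -2, 0, 3, 20, 24, 27, 28, 31, 34}, so |A + A| = 15. Thus K = 15/5 = 3. For comparison, the minimum possible |A + A| over all 5-element sets is 2·5 − 1 = 9 (so min K = 9/5), attained only by arithmetic progressions.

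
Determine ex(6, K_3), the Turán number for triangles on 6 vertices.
ex(6, K_3) = ⌊6^2/4⌋ = 9

Mantel (1907): a triangle-free graph on n vertices has at most ⌊n^2/4⌋ edges, with equality for the complete bipartite graph K_{⌊n/2⌋, ⌈n/2⌉}. For n = 6: ⌊6^2/4⌋ = ⌊36/4⌋ = 9. The extremal graph is K_{3, 3}, which has 3·3 = 9 edges.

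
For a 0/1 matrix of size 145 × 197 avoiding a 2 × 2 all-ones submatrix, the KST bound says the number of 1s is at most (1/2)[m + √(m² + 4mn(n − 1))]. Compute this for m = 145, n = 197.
z(145, 197; 2, 2) ≤ (1/2)[145 + √(145² + 4·145·197·196)] = (1/2)[145 + √22415985] = 2439.7761

Kővári–Sós–Turán: let r_1, ..., r_145 be the row sums and z = Σ r_i the total number of 1s. Each pair of columns can share at most one row with both entries 1 (else a 2×2 all-ones block appears), so Σ_i C(r_i, 2) ≤ C(197, 2) = 19306. By convexity Σ_i C(r_i, 2) ≥ 145·C(z/145, 2) = z(z − 145)/(2·145), giving z² − 145z − 145·197·196 ≤ 0 and hence z ≤ (1/2)[145 + √(21025 + 4·5598740)] = (1/2)[145 + √22415985] ≈ (1/2)(145 + 4734.5522) = 2439.7761.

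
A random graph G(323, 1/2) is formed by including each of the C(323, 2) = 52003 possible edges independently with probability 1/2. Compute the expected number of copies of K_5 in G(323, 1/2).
E[# K_5] = C(323, 5) · (1/2)^C(5, 2) = 28400294384 / 2^10 = 1775018399/64 = 27734662.484375

For each 5-subset S of vertices (there are C(323, 5) = 28400294384 such S), let X_S = 1 if S induces a K_5 (all C(5, 2) = 10 edges present). Then P(X_S = 1) = (1/2)^10 = 1/1024. By linearity of expectation, E[# K_5] = C(323, 5) · (1/2)^10 = 28400294384 / 1024 = 1775018399/64 = 27734662.484375.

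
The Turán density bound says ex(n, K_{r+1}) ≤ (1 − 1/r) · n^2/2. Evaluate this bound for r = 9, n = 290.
Turán density bound = (8/9) · 290^2/2 = 336400/9 ≈ 37377.7778

Turán's theorem: ex(n, K_{r+1}) is achieved by the complete r-partite Turán graph T(n, r) with parts as balanced as possible, and is at most (1 − 1/r) · n^2/2. For r = 9, n = 290: the density bound is (8/9) · 84100/2 = 336400/9 ≈ 37377.7778. The integer-valued extremum is e(T(290, 9)) = 37377, which is strictly less than the density bound 336400/9 since 9 ∤ 290 (the parts of T(290, 9) cannot all be equal).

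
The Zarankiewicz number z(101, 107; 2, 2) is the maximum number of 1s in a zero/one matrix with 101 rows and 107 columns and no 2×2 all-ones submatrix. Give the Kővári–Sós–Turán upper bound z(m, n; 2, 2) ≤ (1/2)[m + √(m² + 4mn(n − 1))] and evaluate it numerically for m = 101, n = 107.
z(101, 107; 2, 2) ≤ (1/2)[101 + √(101² + 4·101·107·106)] = (1/2)[101 + √4592369] = 1121.9907

Kővári–Sós–Turán: let r_1, ..., r_101 be the row sums and z = Σ r_i the total number of 1s. Each pair of columns can share at most one row with both entries 1 (else a 2×2 all-ones block appears), so Σ_i C(r_i, 2) ≤ C(107, 2) = 5671. By convexity Σ_i C(r_i, 2) ≥ 101·C(z/101, 2) = z(z − 101)/(2·101), giving z² − 101z − 101·107·106 ≤ 0 and hence z ≤ (1/2)[101 + √(10201 + 4·1145542)] = (1/2)[101 + √4592369] ≈ (1/2)(101 + 2142.9813) = 1121.9907.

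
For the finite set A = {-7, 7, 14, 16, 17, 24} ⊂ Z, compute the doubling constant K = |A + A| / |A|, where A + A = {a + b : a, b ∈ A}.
K = |A + A| / |A| = 20/6 = 10/3

Enumerate A + A = {a + b : a, b ∈ A}. With |A| = 6, there are |A|^2 = 36 ordered sum pairs; collecting distinct values, A + A = {-14, 0, 7, 9, 10, 14, 17, 21, 23, 24, 28, 30, 31, 32, 33, 34, 38, 40, 41, 48}, so |A + A| = 20. Thus K = 20/6 = 10/3. For comparison, the minimum possible |A + A| over all 6-element sets is 2·6 − 1 = 11 (so min K = 11/6), attained only by arithmetic progressions.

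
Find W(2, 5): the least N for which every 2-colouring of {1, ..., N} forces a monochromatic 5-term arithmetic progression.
W(2, 5) = 178

W(2, 5) = 178. The lower bound W(2, 5) > 177 comes from an explicit good 2-colouring of [1, 177]; the upper bound W(2, 5) ≤ 178 was verified by exhaustive search over 2-colourings of [1, 178].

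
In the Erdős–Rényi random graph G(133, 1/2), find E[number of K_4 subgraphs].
E[# K_4] = C(133, 4) · (1/2)^C(4, 2) = 12457445 / 2^6 = 194647.578125

For each 4-subset S of vertices (there are C(133, 4) = 12457445 such S), let X_S = 1 if S induces a K_4 (all C(4, 2) = 6 edges present). Then P(X_S = 1) = (1/2)^6 = 1/64. By linearity of expectation, E[# K_4] = C(133, 4) · (1/2)^6 = 12457445 / 64 = 194647.578125.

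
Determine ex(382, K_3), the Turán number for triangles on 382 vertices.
ex(382, K_3) = ⌊382^2/4⌋ = 36481

Mantel (1907): a triangle-free graph on n vertices has at most ⌊n^2/4⌋ edges, with equality for the complete bipartite graph K_{⌊n/2⌋, ⌈n/2⌉}. For n = 382: ⌊382^2/4⌋ = ⌊145924/4⌋ = 36481. The extremal graph is K_{191, 191}, which has 191·191 = 36481 edges.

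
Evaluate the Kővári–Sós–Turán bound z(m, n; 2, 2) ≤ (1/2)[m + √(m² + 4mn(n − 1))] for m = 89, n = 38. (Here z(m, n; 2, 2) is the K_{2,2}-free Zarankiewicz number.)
z(89, 38; 2, 2) ≤ (1/2)[89 + √(89² + 4·89·38·37)] = (1/2)[89 + √508457] = 401.0309

Kővári–Sós–Turán: let r_1, ..., r_89 be the row sums and z = Σ r_i the total number of 1s. Each pair of columns can share at most one row with both entries 1 (else a 2×2 all-ones block appears), so Σ_i C(r_i, 2) ≤ C(38, 2) = 703. By convexity Σ_i C(r_i, 2) ≥ 89·C(z/89, 2) = z(z − 89)/(2·89), giving z² − 89z − 89·38·37 ≤ 0 and hence z ≤ (1/2)[89 + √(7921 + 4·125134)] = (1/2)[89 + √508457] ≈ (1/2)(89 + 713.0617) = 401.0309.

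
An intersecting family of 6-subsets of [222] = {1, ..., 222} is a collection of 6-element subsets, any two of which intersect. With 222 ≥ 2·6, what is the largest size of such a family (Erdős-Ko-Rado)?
max |F| = C(221, 5) = 4197532339

The Erdős-Ko-Rado theorem states: for n ≥ 2k, an intersecting family of k-subsets of an n-element set has size at most C(n − 1, k − 1), with equality for 'star' families {A ⊆ [n] : |A| = k, i ∈ A} (fix an element i). For n = 222, k = 6: C(221, 5) = 4197532339.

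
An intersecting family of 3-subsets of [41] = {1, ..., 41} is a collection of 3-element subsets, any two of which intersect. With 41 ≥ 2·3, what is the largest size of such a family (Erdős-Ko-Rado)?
max |F| = C(40, 2) = 780

The Erdős-Ko-Rado theorem states: for n ≥ 2k, an intersecting family of k-subsets of an n-element set has size at most C(n − 1, k − 1), with equality for 'star' families {A ⊆ [n] : |A| = k, i ∈ A} (fix an element i). For n = 41, k = 3: C(40, 2) = 780.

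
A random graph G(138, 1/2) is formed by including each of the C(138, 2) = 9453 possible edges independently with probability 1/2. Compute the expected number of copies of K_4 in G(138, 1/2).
E[# K_4] = C(138, 4) · (1/2)^C(4, 2) = 14463090 / 2^6 = 7231545/32 = 225985.78125

For each 4-subset S of vertices (there are C(138, 4) = 14463090 such S), let X_S = 1 if S induces a K_4 (all C(4, 2) = 6 edges present). Then P(X_S = 1) = (1/2)^6 = 1/64. By linearity of expectation, E[# K_4] = C(138, 4) · (1/2)^6 = 14463090 / 64 = 7231545/32 = 225985.78125.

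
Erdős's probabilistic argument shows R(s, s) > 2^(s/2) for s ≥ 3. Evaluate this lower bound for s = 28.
2^(28/2) = 16384; so R(28, 28) > 16384

Colour each edge of K_n uniformly at random with red/blue. The expected number of monochromatic K_28 is C(n, 28) · 2 · 2^(−C(28,2)). If C(n, 28) · 2^(1 − C(28,2)) < 1, then with positive probability no monochromatic K_28 exists, so R(28, 28) > n. The standard estimate C(n, 28) ≤ n^28/28! shows this inequality holds whenever n ≤ 2^(28/2) (since 28! · 2^(C(28,2) − 1) > 2^(28^2/2) ≥ n^28). Hence R(28, 28) > 2^(28/2) = 16384.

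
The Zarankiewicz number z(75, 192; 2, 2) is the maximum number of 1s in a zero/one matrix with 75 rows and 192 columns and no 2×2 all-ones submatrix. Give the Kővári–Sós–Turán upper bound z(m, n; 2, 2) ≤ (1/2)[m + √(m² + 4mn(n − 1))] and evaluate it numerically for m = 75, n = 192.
z(75, 192; 2, 2) ≤ (1/2)[75 + √(75² + 4·75·192·191)] = (1/2)[75 + √11007225] = 1696.3569

Kővári–Sós–Turán: let r_1, ..., r_75 be the row sums and z = Σ r_i the total number of 1s. Each pair of columns can share at most one row with both entries 1 (else a 2×2 all-ones block appears), so Σ_i C(r_i, 2) ≤ C(192, 2) = 18336. By convexity Σ_i C(r_i, 2) ≥ 75·C(z/75, 2) = z(z − 75)/(2·75), giving z² − 75z − 75·192·191 ≤ 0 and hence z ≤ (1/2)[75 + √(5625 + 4·2750400)] = (1/2)[75 + √11007225] ≈ (1/2)(75 + 3317.7138) = 1696.3569.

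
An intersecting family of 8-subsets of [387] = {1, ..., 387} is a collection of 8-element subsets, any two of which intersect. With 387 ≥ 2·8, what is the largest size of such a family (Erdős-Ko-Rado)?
max |F| = C(386, 7) = 239838793758080

Erdős-Ko-Rado (1961): when n ≥ 2k, max |F| = C(n−1, k−1). The bound is attained by the star {A : i ∈ A} for any fixed i ∈ [n]. Here C(387−1, 8−1) = C(386, 7) = 239838793758080.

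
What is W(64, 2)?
W(64, 2) = 64 + 1 = 65

A 2-term AP is any pair of integers, so a monochromatic 2-AP exists iff some colour is used at least twice. With 64 colours, the colouring i ↦ i on {1, ..., 64} uses each colour once, avoiding any monochromatic pair, so W(64, 2) > 64. For {1, ..., 65}, pigeonhole forces two integers of the same colour, which form a monochromatic 2-AP. Hence W(64, 2) = 65.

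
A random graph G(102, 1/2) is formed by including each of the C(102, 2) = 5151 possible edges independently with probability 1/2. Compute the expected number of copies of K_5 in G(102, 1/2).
E[# K_5] = C(102, 5) · (1/2)^C(5, 2) = 83291670 / 2^10 = 41645835/512 ≈ 81339.521484

For each 5-subset S of vertices (there are C(102, 5) = 83291670 such S), let X_S = 1 if S induces a K_5 (all C(5, 2) = 10 edges present). Then P(X_S = 1) = (1/2)^10 = 1/1024. By linearity of expectation, E[# K_5] = C(102, 5) · (1/2)^10 = 83291670 / 1024 = 41645835/512 ≈ 81339.521484.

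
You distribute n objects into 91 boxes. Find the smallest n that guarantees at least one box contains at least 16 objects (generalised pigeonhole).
n = (16 − 1)·91 + 1 = 1366

By the generalised pigeonhole principle, to guarantee some box contains ≥ r objects we need more than (r − 1) · k objects total. Threshold: n = (r − 1) · k + 1. With r = 16 and k = 91: n = 15 · 91 + 1 = 1365 + 1 = 1366. For n = 1365 = 15 · 91, we can put exactly 15 objects in every box, avoiding 16 in any single one — so 1366 is tight.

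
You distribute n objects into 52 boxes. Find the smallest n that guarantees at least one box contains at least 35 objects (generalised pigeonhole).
n = (35 − 1)·52 + 1 = 1769

By the generalised pigeonhole principle, to guarantee some box contains ≥ r objects we need more than (r − 1) · k objects total. Threshold: n = (r − 1) · k + 1. With r = 35 and k = 52: n = 34 · 52 + 1 = 1768 + 1 = 1769. For n = 1768 = 34 · 52, we can put exactly 34 objects in every box, avoiding 35 in any single one — so 1769 is tight.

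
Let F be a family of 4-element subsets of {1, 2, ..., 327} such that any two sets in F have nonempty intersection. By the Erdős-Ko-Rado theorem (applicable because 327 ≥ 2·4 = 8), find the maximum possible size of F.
max |F| = C(326, 3) = 5721300

The Erdős-Ko-Rado theorem states: for n ≥ 2k, an intersecting family of k-subsets of an n-element set has size at most C(n − 1, k − 1), with equality for 'star' families {A ⊆ [n] : |A| = k, i ∈ A} (fix an element i). For n = 327, k = 4: C(326, 3) = 5721300.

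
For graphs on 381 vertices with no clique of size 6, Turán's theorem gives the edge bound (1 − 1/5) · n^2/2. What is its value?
Turán density bound = (4/5) · 381^2/2 = 290322/5 ≈ 58064.4

Turán's theorem: ex(n, K_{r+1}) is achieved by the complete r-partite Turán graph T(n, r) with parts as balanced as possible, and is at most (1 − 1/r) · n^2/2. For r = 5, n = 381: the density bound is (4/5) · 145161/2 = 290322/5 ≈ 58064.4. The integer-valued extremum is e(T(381, 5)) = 58064, which is strictly less than the density bound 290322/5 since 5 ∤ 381 (the parts of T(381, 5) cannot all be equal).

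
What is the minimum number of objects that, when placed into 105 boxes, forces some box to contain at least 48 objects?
n = (48 − 1)·105 + 1 = 4936

By the generalised pigeonhole principle, to guarantee some box contains ≥ r objects we need more than (r − 1) · k objects total. Threshold: n = (r − 1) · k + 1. With r = 48 and k = 105: n = 47 · 105 + 1 = 4935 + 1 = 4936. For n = 4935 = 47 · 105, we can put exactly 47 objects in every box, avoiding 48 in any single one — so 4936 is tight.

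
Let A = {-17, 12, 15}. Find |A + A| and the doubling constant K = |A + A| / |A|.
K = |A + A| / |A| = 6/3 = 2

Enumerate A + A = {a + b : a, b ∈ A}. With |A| = 3, there are |A|^2 = 9 ordered sum pairs; collecting distinct values, A + A = {-34, -5, -2, 24, 27, 30}, so |A + A| = 6. Thus K = 6/3 = 2. For comparison, the minimum possible |A + A| over all 3-element sets is 2·3 − 1 = 5 (so min K = 5/3), attained only by arithmetic progressions.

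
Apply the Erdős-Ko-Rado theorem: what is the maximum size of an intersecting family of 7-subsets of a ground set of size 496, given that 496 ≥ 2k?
max |F| = C(495, 6) = 19819342628085

The Erdős-Ko-Rado theorem states: for n ≥ 2k, an intersecting family of k-subsets of an n-element set has size at most C(n − 1, k − 1), with equality for 'star' families {A ⊆ [n] : |A| = k, i ∈ A} (fix an element i). For n = 496, k = 7: C(495, 6) = 19819342628085.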